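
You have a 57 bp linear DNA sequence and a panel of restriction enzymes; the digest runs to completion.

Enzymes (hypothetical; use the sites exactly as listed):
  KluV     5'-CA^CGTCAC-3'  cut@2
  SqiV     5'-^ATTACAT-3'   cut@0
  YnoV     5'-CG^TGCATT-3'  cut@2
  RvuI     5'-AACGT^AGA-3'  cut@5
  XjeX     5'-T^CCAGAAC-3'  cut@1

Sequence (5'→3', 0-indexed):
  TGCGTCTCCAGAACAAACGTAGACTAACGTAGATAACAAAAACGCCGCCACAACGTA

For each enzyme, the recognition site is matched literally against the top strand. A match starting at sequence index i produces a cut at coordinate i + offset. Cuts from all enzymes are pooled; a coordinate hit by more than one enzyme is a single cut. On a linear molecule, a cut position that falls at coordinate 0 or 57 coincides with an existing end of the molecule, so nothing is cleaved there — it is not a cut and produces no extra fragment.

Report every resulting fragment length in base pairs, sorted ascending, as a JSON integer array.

[7,10,13,27]

Site scan:
  KluV (CACGTCAC, off=2): no sites
  SqiV (ATTACAT, off=0): no sites
  YnoV (CGTGCATT, off=2): no sites
  RvuI (AACGTAGA, off=5): starts [15, 25] → cuts [20, 30]
  XjeX (TCCAGAAC, off=1): starts [6] → cuts [7]

Pooled cuts: [7, 20, 30]

Fragments:
  [0,7): 7 bp
  [7,20): 13 bp
  [20,30): 10 bp
  [30,57): 27 bp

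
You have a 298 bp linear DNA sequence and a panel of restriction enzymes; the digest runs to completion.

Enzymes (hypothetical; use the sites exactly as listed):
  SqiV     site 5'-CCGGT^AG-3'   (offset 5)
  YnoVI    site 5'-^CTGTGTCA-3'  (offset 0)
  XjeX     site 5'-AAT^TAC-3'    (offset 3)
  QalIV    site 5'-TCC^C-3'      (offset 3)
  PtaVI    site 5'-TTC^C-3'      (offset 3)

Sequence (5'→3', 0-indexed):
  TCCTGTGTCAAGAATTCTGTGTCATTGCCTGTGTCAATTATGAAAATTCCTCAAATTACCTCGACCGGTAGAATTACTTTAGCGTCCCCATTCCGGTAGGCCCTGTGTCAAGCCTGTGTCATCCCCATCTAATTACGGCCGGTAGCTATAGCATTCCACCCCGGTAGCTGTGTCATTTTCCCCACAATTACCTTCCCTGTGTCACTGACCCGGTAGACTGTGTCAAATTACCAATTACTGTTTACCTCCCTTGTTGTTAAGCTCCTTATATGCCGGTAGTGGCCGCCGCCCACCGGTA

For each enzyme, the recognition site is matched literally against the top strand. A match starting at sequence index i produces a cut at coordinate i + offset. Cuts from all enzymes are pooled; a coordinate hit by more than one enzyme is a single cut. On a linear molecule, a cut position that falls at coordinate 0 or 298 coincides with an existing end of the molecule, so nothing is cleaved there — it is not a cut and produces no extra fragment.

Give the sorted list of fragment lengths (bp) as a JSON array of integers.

[1,1,2,2,3,4,5,5,6,7,7,7,7,9,9,10,11,11,11,12,13,13,13,13,14,14,18,21,21,28]

Per-enzyme occurrences:
  SqiV (CCGGTAG, off=5): starts [64, 92, 138, 160, 209, 272] → cuts [69, 97, 143, 165, 214, 277]
  YnoVI (CTGTGTCA, off=0): starts [2, 16, 28, 102, 113, 167, 196, 217] → cuts [2, 16, 28, 102, 113, 167, 196, 217]
  XjeX (AATTAC, off=3): starts [53, 71, 130, 185, 225, 232] → cuts [56, 74, 133, 188, 228, 235]
  QalIV (TCCC, off=3): starts [84, 121, 178, 193, 246] → cuts [87, 124, 181, 196, 249]
  PtaVI (TTCC, off=3): starts [46, 90, 153, 177, 192] → cuts [49, 93, 156, 180, 195]

All cut coordinates (distinct, sorted): [2, 16, 28, 49, 56, 69, 74, 87, 93, 97, 102, 113, 124, 133, 143, 156, 165, 167, 180, 181, 188, 195, 196, 214, 217, 228, 235, 249, 277]

Fragments:
  [0,2): 2 bp
  [2,16): 14 bp
  [16,28): 12 bp
  [28,49): 21 bp
  [49,56): 7 bp
  [56,69): 13 bp
  [69,74): 5 bp
  [74,87): 13 bp
  [87,93): 6 bp
  [93,97): 4 bp
  [97,102): 5 bp
  [102,113): 11 bp
  [113,124): 11 bp
  [124,133): 9 bp
  [133,143): 10 bp
  [143,156): 13 bp
  [156,165): 9 bp
  [165,167): 2 bp
  [167,180): 13 bp
  [180,181): 1 bp
  [181,188): 7 bp
  [188,195): 7 bp
  [195,196): 1 bp
  [196,214): 18 bp
  [214,217): 3 bp
  [217,228): 11 bp
  [228,235): 7 bp
  [235,249): 14 bp
  [249,277): 28 bp
  [277,298): 21 bp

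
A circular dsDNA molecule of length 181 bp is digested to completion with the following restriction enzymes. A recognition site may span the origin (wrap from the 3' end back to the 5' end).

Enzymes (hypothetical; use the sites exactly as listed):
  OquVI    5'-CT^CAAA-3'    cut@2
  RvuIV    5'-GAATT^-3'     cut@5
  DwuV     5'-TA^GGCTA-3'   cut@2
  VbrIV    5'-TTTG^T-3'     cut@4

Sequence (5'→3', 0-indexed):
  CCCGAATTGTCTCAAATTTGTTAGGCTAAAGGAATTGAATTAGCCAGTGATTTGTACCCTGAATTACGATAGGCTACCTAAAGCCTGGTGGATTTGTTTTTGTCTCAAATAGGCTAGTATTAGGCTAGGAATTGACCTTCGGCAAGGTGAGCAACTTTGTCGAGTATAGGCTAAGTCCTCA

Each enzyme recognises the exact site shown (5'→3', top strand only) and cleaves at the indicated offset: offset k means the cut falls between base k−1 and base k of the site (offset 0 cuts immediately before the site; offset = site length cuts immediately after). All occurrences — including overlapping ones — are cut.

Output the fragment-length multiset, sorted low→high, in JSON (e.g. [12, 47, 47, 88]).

[3,3,4,5,6,6,6,8,9,11,11,11,13,13,21,25,26]

Site scan:
  OquVI CTCAAA/2: at [10, 103] ⇒ [12, 105]
  RvuIV GAATT/5: at [3, 31, 36, 60, 128] ⇒ [8, 36, 41, 65, 133]
  DwuV TAGGCTA/2: at [21, 69, 109, 120, 166] ⇒ [23, 71, 111, 122, 168]
  VbrIV TTTGT/4: at [16, 50, 92, 98, 155] ⇒ [20, 54, 96, 102, 159]

All cut coordinates (distinct, sorted): [8, 12, 20, 23, 36, 41, 54, 65, 71, 96, 102, 105, 111, 122, 133, 159, 168]

Fragment lengths:
  8→12: 4 bp
  12→20: 8 bp
  20→23: 3 bp
  23→36: 13 bp
  36→41: 5 bp
  41→54: 13 bp
  54→65: 11 bp
  65→71: 6 bp
  71→96: 25 bp
  96→102: 6 bp
  102→105: 3 bp
  105→111: 6 bp
  111→122: 11 bp
  122→133: 11 bp
  133→159: 26 bp
  159→168: 9 bp
  168→8 (wrap): 181-168+8 = 21 bp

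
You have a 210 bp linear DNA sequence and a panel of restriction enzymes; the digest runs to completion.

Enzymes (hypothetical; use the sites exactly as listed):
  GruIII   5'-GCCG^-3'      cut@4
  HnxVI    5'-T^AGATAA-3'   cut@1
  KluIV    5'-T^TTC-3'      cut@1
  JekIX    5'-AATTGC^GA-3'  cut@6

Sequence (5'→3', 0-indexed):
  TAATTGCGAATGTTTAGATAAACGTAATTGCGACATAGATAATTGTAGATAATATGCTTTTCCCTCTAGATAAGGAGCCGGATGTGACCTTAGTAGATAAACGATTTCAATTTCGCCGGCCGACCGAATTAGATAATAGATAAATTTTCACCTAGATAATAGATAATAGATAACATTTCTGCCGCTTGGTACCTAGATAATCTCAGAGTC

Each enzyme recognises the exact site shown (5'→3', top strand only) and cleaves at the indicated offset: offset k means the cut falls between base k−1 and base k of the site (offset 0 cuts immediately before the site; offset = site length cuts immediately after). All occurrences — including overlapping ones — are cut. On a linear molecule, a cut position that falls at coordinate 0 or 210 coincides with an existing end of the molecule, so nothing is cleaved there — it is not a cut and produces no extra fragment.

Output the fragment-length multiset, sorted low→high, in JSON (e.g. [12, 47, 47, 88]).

[4,5,6,7,7,7,7,7,7,8,8,8,8,9,9,10,10,11,13,13,14,16,16]

Site scan:
  GruIII (GCCG, off=4): starts [76, 114, 118, 180] → cuts [80, 118, 122, 184]
  HnxVI (TAGATAA, off=1): starts [14, 35, 45, 66, 93, 129, 136, 152, 159, 166, 193] → cuts [15, 36, 46, 67, 94, 130, 137, 153, 160, 167, 194]
  KluIV (TTTC, off=1): starts [58, 104, 110, 145, 175] → cuts [59, 105, 111, 146, 176]
  JekIX (AATTGCGA, off=6): starts [1, 25] → cuts [7, 31]

All cut coordinates (distinct, sorted): [7, 15, 31, 36, 46, 59, 67, 80, 94, 105, 111, 118, 122, 130, 137, 146, 153, 160, 167, 176, 184, 194]

Fragment lengths:
  [0,7): 7 bp
  [7,15): 8 bp
  [15,31): 16 bp
  [31,36): 5 bp
  [36,46): 10 bp
  [46,59): 13 bp
  [59,67): 8 bp
  [67,80): 13 bp
  [80,94): 14 bp
  [94,105): 11 bp
  [105,111): 6 bp
  [111,118): 7 bp
  [118,122): 4 bp
  [122,130): 8 bp
  [130,137): 7 bp
  [137,146): 9 bp
  [146,153): 7 bp
  [153,160): 7 bp
  [160,167): 7 bp
  [167,176): 9 bp
  [176,184): 8 bp
  [184,194): 10 bp
  [194,210): 16 bp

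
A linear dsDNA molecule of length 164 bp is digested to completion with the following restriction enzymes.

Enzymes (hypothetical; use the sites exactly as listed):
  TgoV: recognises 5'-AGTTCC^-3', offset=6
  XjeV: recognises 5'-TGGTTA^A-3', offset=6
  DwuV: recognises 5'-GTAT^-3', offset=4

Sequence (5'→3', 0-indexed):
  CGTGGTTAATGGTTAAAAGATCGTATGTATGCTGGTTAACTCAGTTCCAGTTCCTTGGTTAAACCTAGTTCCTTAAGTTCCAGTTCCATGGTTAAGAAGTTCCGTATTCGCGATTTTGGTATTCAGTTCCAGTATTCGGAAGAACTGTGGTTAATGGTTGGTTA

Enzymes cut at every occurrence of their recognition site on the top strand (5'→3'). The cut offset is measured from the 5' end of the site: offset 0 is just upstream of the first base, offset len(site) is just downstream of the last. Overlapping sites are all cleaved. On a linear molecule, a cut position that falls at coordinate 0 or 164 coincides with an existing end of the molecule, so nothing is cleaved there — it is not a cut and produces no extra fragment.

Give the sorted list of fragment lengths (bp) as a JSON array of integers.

[4,4,5,6,6,7,7,7,8,8,8,9,9,10,11,11,11,15,18]

Per-enzyme occurrences:
  TgoV (AGTTCC, off=6): starts [42, 48, 66, 75, 81, 97, 124] → cuts [48, 54, 72, 81, 87, 103, 130]
  XjeV (TGGTTAA, off=6): starts [2, 9, 32, 55, 88, 147] → cuts [8, 15, 38, 61, 94, 153]
  DwuV (GTAT, off=4): starts [22, 26, 103, 118, 131] → cuts [26, 30, 107, 122, 135]

All cut coordinates (distinct, sorted): [8, 15, 26, 30, 38, 48, 54, 61, 72, 81, 87, 94, 103, 107, 122, 130, 135, 153]

Fragment lengths:
  [0,8): 8 bp
  [8,15): 7 bp
  [15,26): 11 bp
  [26,30): 4 bp
  [30,38): 8 bp
  [38,48): 10 bp
  [48,54): 6 bp
  [54,61): 7 bp
  [61,72): 11 bp
  [72,81): 9 bp
  [81,87): 6 bp
  [87,94): 7 bp
  [94,103): 9 bp
  [103,107): 4 bp
  [107,122): 15 bp
  [122,130): 8 bp
  [130,135): 5 bp
  [135,153): 18 bp
  [153,164): 11 bp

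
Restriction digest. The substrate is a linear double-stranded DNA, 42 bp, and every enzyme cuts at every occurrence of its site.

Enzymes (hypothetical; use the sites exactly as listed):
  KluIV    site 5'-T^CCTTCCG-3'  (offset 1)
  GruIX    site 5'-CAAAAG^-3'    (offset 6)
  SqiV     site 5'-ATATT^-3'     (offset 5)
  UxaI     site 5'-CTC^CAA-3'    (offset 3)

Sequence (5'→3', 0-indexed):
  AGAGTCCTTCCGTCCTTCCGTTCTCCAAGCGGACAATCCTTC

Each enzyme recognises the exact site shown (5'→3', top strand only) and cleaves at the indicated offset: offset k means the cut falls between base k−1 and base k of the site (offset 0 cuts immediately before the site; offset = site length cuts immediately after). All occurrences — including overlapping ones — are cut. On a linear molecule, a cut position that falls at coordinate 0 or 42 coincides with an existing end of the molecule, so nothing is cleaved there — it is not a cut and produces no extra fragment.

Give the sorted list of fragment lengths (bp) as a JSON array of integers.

[5,8,12,17]

Scan for sites:
  KluIV TCCTTCCG/1: at [4, 12] ⇒ [5, 13]
  GruIX (CAAAAG, off=6): no sites
  SqiV (ATATT, off=5): no sites
  UxaI CTCCAA/3: at [22] ⇒ [25]

All cut coordinates (distinct, sorted): [5, 13, 25]

Fragment lengths:
  [0,5): 5 bp
  [5,13): 8 bp
  [13,25): 12 bp
  [25,42): 17 bp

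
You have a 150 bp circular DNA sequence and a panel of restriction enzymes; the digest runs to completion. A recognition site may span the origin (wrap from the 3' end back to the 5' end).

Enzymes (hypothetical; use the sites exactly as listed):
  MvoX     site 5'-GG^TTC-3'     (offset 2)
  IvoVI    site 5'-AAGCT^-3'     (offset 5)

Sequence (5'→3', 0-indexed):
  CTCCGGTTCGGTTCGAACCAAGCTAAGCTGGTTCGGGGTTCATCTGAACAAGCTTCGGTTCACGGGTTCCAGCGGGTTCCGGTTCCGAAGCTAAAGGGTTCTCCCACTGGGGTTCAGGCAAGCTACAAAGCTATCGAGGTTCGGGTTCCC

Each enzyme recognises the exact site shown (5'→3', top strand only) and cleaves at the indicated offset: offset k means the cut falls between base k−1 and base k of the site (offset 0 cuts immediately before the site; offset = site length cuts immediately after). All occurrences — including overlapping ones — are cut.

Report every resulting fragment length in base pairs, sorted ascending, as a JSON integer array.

Site scan:
  MvoX GGTTC/2: at [4, 9, 29, 36, 56, 64, 74, 80, 96, 110, 137, 143] ⇒ [6, 11, 31, 38, 58, 66, 76, 82, 98, 112, 139, 145]
  IvoVI AAGCT/5: at [19, 24, 49, 87, 119, 127] ⇒ [24, 29, 54, 92, 124, 132]

Pooled cuts: [6, 11, 24, 29, 31, 38, 54, 58, 66, 76, 82, 92, 98, 112, 124, 132, 139, 145]

Fragments:
  6→11: 5 bp
  11→24: 13 bp
  24→29: 5 bp
  29→31: 2 bp
  31→38: 7 bp
  38→54: 16 bp
  54→58: 4 bp
  58→66: 8 bp
  66→76: 10 bp
  76→82: 6 bp
  82→92: 10 bp
  92→98: 6 bp
  98→112: 14 bp
  112→124: 12 bp
  124→132: 8 bp
  132→139: 7 bp
  139→145: 6 bp
  145→6 (wrap): 150-145+6 = 11 bp

[2,4,5,5,6,6,6,7,7,8,8,10,10,11,12,13,14,16]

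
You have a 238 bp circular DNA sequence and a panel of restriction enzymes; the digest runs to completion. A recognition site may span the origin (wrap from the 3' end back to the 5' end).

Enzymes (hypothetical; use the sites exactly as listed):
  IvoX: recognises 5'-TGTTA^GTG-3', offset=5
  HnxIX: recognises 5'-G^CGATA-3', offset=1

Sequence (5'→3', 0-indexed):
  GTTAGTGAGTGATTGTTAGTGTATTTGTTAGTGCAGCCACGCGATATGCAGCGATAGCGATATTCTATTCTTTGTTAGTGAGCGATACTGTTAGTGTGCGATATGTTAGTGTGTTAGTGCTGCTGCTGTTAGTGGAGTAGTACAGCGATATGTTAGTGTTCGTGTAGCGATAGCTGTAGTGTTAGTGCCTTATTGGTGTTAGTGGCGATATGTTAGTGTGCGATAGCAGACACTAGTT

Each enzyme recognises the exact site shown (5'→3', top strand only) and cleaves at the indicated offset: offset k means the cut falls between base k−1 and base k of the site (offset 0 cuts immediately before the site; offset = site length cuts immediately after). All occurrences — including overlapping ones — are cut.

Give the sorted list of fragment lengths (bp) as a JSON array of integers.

[4,5,5,5,6,8,10,10,10,10,11,11,12,12,14,14,15,17,17,20,22]

Scan for sites:
  IvoX TGTTAGTG/5: at [13, 25, 72, 88, 103, 111, 126, 150, 179, 196, 210, 237] ⇒ [4, 18, 30, 77, 93, 108, 116, 131, 155, 184, 201, 215]
  HnxIX GCGATA/1: at [40, 50, 56, 81, 97, 144, 166, 204, 219] ⇒ [41, 51, 57, 82, 98, 145, 167, 205, 220]

All cut coordinates (distinct, sorted): [4, 18, 30, 41, 51, 57, 77, 82, 93, 98, 108, 116, 131, 145, 155, 167, 184, 201, 205, 215, 220]

Fragment lengths:
  4→18: 14 bp
  18→30: 12 bp
  30→41: 11 bp
  41→51: 10 bp
  51→57: 6 bp
  57→77: 20 bp
  77→82: 5 bp
  82→93: 11 bp
  93→98: 5 bp
  98→108: 10 bp
  108→116: 8 bp
  116→131: 15 bp
  131→145: 14 bp
  145→155: 10 bp
  155→167: 12 bp
  167→184: 17 bp
  184→201: 17 bp
  201→205: 4 bp
  205→215: 10 bp
  215→220: 5 bp
  220→4 (wrap): 238-220+4 = 22 bp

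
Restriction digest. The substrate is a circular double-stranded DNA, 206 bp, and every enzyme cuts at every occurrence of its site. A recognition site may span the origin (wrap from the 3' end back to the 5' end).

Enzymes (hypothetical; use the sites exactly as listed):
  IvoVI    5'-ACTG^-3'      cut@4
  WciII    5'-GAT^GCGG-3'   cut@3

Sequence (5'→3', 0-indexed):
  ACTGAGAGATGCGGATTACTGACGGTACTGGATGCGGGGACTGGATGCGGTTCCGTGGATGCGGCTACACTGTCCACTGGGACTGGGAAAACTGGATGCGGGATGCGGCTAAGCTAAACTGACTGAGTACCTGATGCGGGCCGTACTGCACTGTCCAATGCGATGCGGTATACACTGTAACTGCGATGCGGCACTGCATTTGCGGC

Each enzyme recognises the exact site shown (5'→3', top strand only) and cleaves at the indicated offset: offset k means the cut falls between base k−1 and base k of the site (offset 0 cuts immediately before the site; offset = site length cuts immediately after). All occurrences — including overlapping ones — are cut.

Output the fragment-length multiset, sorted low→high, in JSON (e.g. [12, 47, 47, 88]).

Per-enzyme occurrences:
  IvoVI ACTG/4: at [0, 17, 26, 39, 68, 75, 81, 90, 117, 121, 144, 149, 173, 179, 192] ⇒ [4, 21, 30, 43, 72, 79, 85, 94, 121, 125, 148, 153, 177, 183, 196]
  WciII GATGCGG/3: at [7, 30, 43, 57, 94, 101, 132, 161, 184] ⇒ [10, 33, 46, 60, 97, 104, 135, 164, 187]

All cut coordinates (distinct, sorted): [4, 10, 21, 30, 33, 43, 46, 60, 72, 79, 85, 94, 97, 104, 121, 125, 135, 148, 153, 164, 177, 183, 187, 196]

Fragment lengths:
  4→10: 6 bp
  10→21: 11 bp
  21→30: 9 bp
  30→33: 3 bp
  33→43: 10 bp
  43→46: 3 bp
  46→60: 14 bp
  60→72: 12 bp
  72→79: 7 bp
  79→85: 6 bp
  85→94: 9 bp
  94→97: 3 bp
  97→104: 7 bp
  104→121: 17 bp
  121→125: 4 bp
  125→135: 10 bp
  135→148: 13 bp
  148→153: 5 bp
  153→164: 11 bp
  164→177: 13 bp
  177→183: 6 bp
  183→187: 4 bp
  187→196: 9 bp
  196→4 (wrap): 206-196+4 = 14 bp

[3,3,3,4,4,5,6,6,6,7,7,9,9,9,10,10,11,11,12,13,13,14,14,17]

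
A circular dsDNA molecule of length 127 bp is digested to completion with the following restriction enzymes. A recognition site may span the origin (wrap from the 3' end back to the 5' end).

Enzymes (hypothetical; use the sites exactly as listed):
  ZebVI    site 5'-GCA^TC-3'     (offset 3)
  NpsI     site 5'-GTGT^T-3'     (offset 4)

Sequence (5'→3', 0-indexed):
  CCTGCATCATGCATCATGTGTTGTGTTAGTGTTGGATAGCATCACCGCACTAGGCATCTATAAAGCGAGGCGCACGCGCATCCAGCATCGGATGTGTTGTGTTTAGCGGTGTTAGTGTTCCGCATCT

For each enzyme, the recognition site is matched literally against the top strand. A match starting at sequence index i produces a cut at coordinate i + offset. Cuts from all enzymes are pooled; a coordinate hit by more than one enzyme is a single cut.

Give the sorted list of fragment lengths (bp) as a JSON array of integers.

Scan for sites:
  ZebVI (GCATC, off=3): starts [3, 10, 38, 53, 77, 84, 121] → cuts [6, 13, 41, 56, 80, 87, 124]
  NpsI (GTGTT, off=4): starts [17, 22, 28, 93, 98, 108, 114] → cuts [21, 26, 32, 97, 102, 112, 118]

All cut coordinates (distinct, sorted): [6, 13, 21, 26, 32, 41, 56, 80, 87, 97, 102, 112, 118, 124]

Fragment lengths:
  6→13: 7 bp
  13→21: 8 bp
  21→26: 5 bp
  26→32: 6 bp
  32→41: 9 bp
  41→56: 15 bp
  56→80: 24 bp
  80→87: 7 bp
  87→97: 10 bp
  97→102: 5 bp
  102→112: 10 bp
  112→118: 6 bp
  118→124: 6 bp
  124→6 (wrap): 127-124+6 = 9 bp

[5,5,6,6,6,7,7,8,9,9,10,10,15,24]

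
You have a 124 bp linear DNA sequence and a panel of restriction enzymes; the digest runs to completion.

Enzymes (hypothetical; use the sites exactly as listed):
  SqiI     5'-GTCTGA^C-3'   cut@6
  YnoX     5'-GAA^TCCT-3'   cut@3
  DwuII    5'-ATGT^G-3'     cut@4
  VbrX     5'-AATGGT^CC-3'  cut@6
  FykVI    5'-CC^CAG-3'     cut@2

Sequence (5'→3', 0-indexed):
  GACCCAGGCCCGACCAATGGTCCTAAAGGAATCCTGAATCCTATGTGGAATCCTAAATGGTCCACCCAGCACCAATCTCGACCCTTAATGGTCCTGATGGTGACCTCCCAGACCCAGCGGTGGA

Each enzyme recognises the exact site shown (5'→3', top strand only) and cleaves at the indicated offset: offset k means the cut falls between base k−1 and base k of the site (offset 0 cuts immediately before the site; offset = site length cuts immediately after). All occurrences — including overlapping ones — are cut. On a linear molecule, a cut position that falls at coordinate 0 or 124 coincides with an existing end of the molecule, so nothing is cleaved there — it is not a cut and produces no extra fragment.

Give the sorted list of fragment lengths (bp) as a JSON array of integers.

Site scan:
  SqiI (GTCTGAC, off=6): no sites
  YnoX GAATCCT/3: at [28, 35, 47] ⇒ [31, 38, 50]
  DwuII ATGTG/4: at [42] ⇒ [46]
  VbrX AATGGTCC/6: at [15, 55, 86] ⇒ [21, 61, 92]
  FykVI CCCAG/2: at [2, 64, 106, 112] ⇒ [4, 66, 108, 114]

Pooled cuts: [4, 21, 31, 38, 46, 50, 61, 66, 92, 108, 114]

Fragment lengths:
  [0,4): 4 bp
  [4,21): 17 bp
  [21,31): 10 bp
  [31,38): 7 bp
  [38,46): 8 bp
  [46,50): 4 bp
  [50,61): 11 bp
  [61,66): 5 bp
  [66,92): 26 bp
  [92,108): 16 bp
  [108,114): 6 bp
  [114,124): 10 bp

[4,4,5,6,7,8,10,10,11,16,17,26]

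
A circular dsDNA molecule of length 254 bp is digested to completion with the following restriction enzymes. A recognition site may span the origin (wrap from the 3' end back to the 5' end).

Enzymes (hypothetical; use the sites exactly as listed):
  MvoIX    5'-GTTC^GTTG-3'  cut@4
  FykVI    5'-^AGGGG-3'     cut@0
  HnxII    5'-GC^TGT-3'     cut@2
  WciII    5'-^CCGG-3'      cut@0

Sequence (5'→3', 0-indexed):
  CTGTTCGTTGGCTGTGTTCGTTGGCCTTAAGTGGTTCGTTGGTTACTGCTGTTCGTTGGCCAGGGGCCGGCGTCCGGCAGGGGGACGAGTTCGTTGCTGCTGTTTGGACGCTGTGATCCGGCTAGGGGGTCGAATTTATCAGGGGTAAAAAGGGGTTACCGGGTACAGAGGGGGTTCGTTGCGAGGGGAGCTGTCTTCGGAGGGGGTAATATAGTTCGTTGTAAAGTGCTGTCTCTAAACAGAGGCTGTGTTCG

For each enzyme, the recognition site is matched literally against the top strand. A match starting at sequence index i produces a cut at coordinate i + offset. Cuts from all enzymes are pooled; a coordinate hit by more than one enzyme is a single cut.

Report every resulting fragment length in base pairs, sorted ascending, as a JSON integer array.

Site scan:
  MvoIX GTTCGTTG/4: at [2, 15, 33, 50, 88, 173, 213] ⇒ [6, 19, 37, 54, 92, 177, 217]
  FykVI AGGGG/0: at [61, 78, 123, 140, 150, 168, 183, 200] ⇒ [61, 78, 123, 140, 150, 168, 183, 200]
  HnxII GCTGT/2: at [10, 47, 98, 109, 189, 227, 244, 253] ⇒ [1, 12, 49, 100, 111, 191, 229, 246]
  WciII CCGG/0: at [66, 73, 117, 158] ⇒ [66, 73, 117, 158]

Pooled cuts: [1, 6, 12, 19, 37, 49, 54, 61, 66, 73, 78, 92, 100, 111, 117, 123, 140, 150, 158, 168, 177, 183, 191, 200, 217, 229, 246]

Fragment lengths:
  1→6: 5 bp
  6→12: 6 bp
  12→19: 7 bp
  19→37: 18 bp
  37→49: 12 bp
  49→54: 5 bp
  54→61: 7 bp
  61→66: 5 bp
  66→73: 7 bp
  73→78: 5 bp
  78→92: 14 bp
  92→100: 8 bp
  100→111: 11 bp
  111→117: 6 bp
  117→123: 6 bp
  123→140: 17 bp
  140→150: 10 bp
  150→158: 8 bp
  158→168: 10 bp
  168→177: 9 bp
  177→183: 6 bp
  183→191: 8 bp
  191→200: 9 bp
  200→217: 17 bp
  217→229: 12 bp
  229→246: 17 bp
  246→1 (wrap): 254-246+1 = 9 bp

[5,5,5,5,6,6,6,6,7,7,7,8,8,8,9,9,9,10,10,11,12,12,14,17,17,17,18]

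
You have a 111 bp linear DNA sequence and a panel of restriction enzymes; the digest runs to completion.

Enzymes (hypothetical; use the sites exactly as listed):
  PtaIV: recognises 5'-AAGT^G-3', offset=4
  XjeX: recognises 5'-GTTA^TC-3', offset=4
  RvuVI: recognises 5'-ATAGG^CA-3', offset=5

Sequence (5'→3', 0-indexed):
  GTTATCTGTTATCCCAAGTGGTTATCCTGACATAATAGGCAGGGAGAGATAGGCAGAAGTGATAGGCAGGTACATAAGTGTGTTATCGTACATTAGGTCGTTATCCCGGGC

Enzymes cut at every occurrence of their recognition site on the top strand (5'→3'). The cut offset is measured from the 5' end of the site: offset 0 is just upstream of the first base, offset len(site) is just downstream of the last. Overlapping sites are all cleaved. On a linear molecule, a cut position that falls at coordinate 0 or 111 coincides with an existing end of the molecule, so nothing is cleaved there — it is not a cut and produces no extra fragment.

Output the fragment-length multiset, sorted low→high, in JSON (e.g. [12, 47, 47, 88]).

Site scan:
  PtaIV AAGTG/4: at [15, 56, 75] ⇒ [19, 60, 79]
  XjeX GTTATC/4: at [0, 7, 20, 81, 99] ⇒ [4, 11, 24, 85, 103]
  RvuVI ATAGGCA/5: at [34, 48, 61] ⇒ [39, 53, 66]

Pooled cuts: [4, 11, 19, 24, 39, 53, 60, 66, 79, 85, 103]

Fragments:
  [0,4): 4 bp
  [4,11): 7 bp
  [11,19): 8 bp
  [19,24): 5 bp
  [24,39): 15 bp
  [39,53): 14 bp
  [53,60): 7 bp
  [60,66): 6 bp
  [66,79): 13 bp
  [79,85): 6 bp
  [85,103): 18 bp
  [103,111): 8 bp

[4,5,6,6,7,7,8,8,13,14,15,18]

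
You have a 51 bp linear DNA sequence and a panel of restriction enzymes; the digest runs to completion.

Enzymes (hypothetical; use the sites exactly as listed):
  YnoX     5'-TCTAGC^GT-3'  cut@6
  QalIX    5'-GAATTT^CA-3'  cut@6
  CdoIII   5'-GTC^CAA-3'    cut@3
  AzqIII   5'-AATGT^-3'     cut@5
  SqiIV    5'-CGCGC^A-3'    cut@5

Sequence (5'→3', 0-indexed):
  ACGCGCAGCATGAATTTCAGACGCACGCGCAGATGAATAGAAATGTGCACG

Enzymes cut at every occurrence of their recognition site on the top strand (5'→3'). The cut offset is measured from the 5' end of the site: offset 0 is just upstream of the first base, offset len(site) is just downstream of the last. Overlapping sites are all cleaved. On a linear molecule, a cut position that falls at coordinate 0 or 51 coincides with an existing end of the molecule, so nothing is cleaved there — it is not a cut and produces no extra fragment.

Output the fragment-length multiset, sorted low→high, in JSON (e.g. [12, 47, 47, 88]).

Site scan:
  YnoX (TCTAGCGT, off=6): no sites
  QalIX GAATTTCA/6: at [11] ⇒ [17]
  CdoIII (GTCCAA, off=3): no sites
  AzqIII AATGT/5: at [41] ⇒ [46]
  SqiIV CGCGCA/5: at [1, 25] ⇒ [6, 30]

All cut coordinates (distinct, sorted): [6, 17, 30, 46]

Fragments:
  [0,6): 6 bp
  [6,17): 11 bp
  [17,30): 13 bp
  [30,46): 16 bp
  [46,51): 5 bp

[5,6,11,13,16]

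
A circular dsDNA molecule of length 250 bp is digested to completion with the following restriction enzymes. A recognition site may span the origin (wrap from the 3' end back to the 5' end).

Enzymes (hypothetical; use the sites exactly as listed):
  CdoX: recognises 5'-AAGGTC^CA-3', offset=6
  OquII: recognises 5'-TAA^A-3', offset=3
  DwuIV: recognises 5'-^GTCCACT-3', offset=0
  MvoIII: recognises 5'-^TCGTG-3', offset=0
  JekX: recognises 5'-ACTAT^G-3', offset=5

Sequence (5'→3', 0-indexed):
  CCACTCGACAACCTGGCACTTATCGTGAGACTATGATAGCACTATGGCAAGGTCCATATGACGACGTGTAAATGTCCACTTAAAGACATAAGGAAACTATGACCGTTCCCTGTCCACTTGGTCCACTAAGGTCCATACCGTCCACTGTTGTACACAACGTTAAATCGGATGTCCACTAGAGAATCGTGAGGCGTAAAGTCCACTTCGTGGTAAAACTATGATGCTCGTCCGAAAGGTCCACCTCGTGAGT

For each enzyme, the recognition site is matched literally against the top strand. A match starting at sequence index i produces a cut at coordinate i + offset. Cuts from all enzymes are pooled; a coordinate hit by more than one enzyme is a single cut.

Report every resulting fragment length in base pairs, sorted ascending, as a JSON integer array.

[1,2,4,6,6,6,7,7,9,9,9,10,11,11,12,13,13,13,17,17,19,24,24]

Site scan:
  CdoX (AAGGTCCA, off=6): starts [48, 127, 232] → cuts [54, 133, 238]
  OquII (TAAA, off=3): starts [68, 80, 160, 193, 210] → cuts [71, 83, 163, 196, 213]
  DwuIV (GTCCACT, off=0): starts [73, 111, 120, 139, 170, 197, 248] → cuts [73, 111, 120, 139, 170, 197, 248]
  MvoIII (TCGTG, off=0): starts [22, 183, 204, 242] → cuts [22, 183, 204, 242]
  JekX (ACTATG, off=5): starts [29, 40, 95, 214] → cuts [34, 45, 100, 219]

Pooled cuts: [22, 34, 45, 54, 71, 73, 83, 100, 111, 120, 133, 139, 163, 170, 183, 196, 197, 204, 213, 219, 238, 242, 248]

Fragment lengths:
  22→34: 12 bp
  34→45: 11 bp
  45→54: 9 bp
  54→71: 17 bp
  71→73: 2 bp
  73→83: 10 bp
  83→100: 17 bp
  100→111: 11 bp
  111→120: 9 bp
  120→133: 13 bp
  133→139: 6 bp
  139→163: 24 bp
  163→170: 7 bp
  170→183: 13 bp
  183→196: 13 bp
  196→197: 1 bp
  197→204: 7 bp
  204→213: 9 bp
  213→219: 6 bp
  219→238: 19 bp
  238→242: 4 bp
  242→248: 6 bp
  248→22 (wrap): 250-248+22 = 24 bp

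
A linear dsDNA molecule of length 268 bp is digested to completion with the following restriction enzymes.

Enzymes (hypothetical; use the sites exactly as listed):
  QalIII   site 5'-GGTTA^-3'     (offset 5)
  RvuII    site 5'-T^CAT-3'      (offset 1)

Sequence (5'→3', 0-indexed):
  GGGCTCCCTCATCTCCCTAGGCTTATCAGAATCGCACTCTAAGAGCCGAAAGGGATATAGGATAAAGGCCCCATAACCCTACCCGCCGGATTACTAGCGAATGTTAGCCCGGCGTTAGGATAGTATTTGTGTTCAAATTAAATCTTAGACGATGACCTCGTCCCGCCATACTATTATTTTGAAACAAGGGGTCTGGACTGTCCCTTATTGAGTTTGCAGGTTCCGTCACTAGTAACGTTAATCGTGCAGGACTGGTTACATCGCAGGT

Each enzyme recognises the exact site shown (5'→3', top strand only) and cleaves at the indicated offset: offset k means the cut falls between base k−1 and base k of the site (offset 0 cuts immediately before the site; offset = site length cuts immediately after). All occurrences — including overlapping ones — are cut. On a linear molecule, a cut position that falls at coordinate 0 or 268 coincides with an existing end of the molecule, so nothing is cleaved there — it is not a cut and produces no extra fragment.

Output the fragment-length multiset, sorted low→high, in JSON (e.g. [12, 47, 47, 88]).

[9,10,249]

Scan for sites:
  QalIII GGTTA/5: at [253] ⇒ [258]
  RvuII TCAT/1: at [8] ⇒ [9]

Pooled cuts: [9, 258]

Fragments:
  [0,9): 9 bp
  [9,258): 249 bp
  [258,268): 10 bp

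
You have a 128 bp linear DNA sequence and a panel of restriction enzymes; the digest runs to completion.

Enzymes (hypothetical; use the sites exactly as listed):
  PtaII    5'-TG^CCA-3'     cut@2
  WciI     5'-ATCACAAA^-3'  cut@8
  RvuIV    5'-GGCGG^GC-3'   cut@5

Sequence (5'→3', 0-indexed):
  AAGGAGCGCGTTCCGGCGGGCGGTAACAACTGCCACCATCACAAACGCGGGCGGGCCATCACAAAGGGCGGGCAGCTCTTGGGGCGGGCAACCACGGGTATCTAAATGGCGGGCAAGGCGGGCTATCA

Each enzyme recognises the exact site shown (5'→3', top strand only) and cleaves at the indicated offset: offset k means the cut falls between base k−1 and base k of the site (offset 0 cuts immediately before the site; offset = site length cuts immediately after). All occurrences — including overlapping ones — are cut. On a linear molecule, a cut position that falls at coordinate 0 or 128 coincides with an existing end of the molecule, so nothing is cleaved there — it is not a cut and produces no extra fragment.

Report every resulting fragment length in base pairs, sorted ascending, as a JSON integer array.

Per-enzyme occurrences:
  PtaII TGCCA/2: at [30] ⇒ [32]
  WciI ATCACAAA/8: at [37, 57] ⇒ [45, 65]
  RvuIV GGCGGGC/5: at [14, 49, 66, 82, 107, 116] ⇒ [19, 54, 71, 87, 112, 121]

Pooled cuts: [19, 32, 45, 54, 65, 71, 87, 112, 121]

Fragments:
  [0,19): 19 bp
  [19,32): 13 bp
  [32,45): 13 bp
  [45,54): 9 bp
  [54,65): 11 bp
  [65,71): 6 bp
  [71,87): 16 bp
  [87,112): 25 bp
  [112,121): 9 bp
  [121,128): 7 bp

[6,7,9,9,11,13,13,16,19,25]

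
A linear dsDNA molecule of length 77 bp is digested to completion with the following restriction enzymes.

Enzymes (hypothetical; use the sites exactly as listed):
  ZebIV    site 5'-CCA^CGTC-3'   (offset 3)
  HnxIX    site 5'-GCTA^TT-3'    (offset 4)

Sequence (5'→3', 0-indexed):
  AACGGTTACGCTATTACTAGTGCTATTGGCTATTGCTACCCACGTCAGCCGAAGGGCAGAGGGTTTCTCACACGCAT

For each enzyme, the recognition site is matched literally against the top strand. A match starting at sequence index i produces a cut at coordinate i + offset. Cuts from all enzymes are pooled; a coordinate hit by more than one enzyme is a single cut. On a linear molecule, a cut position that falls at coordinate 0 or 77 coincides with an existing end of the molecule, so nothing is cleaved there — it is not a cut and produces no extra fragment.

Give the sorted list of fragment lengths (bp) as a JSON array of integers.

[7,10,12,13,35]

Scan for sites:
  ZebIV (CCACGTC, off=3): starts [39] → cuts [42]
  HnxIX (GCTATT, off=4): starts [9, 21, 28] → cuts [13, 25, 32]

All cut coordinates (distinct, sorted): [13, 25, 32, 42]

Fragment lengths:
  [0,13): 13 bp
  [13,25): 12 bp
  [25,32): 7 bp
  [32,42): 10 bp
  [42,77): 35 bp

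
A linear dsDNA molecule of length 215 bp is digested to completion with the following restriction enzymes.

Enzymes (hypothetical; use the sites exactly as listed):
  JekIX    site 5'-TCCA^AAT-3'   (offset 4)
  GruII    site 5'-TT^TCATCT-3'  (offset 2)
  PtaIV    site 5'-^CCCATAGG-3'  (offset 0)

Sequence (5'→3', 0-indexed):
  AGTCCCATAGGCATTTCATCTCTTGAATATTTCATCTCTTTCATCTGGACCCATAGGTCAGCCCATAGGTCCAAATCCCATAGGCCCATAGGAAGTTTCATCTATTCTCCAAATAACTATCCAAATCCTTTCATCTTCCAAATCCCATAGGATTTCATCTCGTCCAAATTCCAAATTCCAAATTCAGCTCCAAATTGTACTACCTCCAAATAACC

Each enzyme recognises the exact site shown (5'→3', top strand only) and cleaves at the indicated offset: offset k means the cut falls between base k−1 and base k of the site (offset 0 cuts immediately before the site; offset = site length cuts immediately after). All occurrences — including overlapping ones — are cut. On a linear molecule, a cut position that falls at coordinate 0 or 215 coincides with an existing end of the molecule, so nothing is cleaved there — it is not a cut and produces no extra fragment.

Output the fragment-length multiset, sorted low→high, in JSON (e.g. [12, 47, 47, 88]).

Per-enzyme occurrences:
  JekIX (TCCAAAT, off=4): starts [69, 107, 119, 136, 162, 169, 176, 188, 204] → cuts [73, 111, 123, 140, 166, 173, 180, 192, 208]
  GruII (TTTCATCT, off=2): starts [13, 29, 38, 95, 128, 152] → cuts [15, 31, 40, 97, 130, 154]
  PtaIV (CCCATAGG, off=0): starts [3, 49, 61, 76, 84, 143] → cuts [3, 49, 61, 76, 84, 143]

Pooled cuts: [3, 15, 31, 40, 49, 61, 73, 76, 84, 97, 111, 123, 130, 140, 143, 154, 166, 173, 180, 192, 208]

Fragment lengths:
  [0,3): 3 bp
  [3,15): 12 bp
  [15,31): 16 bp
  [31,40): 9 bp
  [40,49): 9 bp
  [49,61): 12 bp
  [61,73): 12 bp
  [73,76): 3 bp
  [76,84): 8 bp
  [84,97): 13 bp
  [97,111): 14 bp
  [111,123): 12 bp
  [123,130): 7 bp
  [130,140): 10 bp
  [140,143): 3 bp
  [143,154): 11 bp
  [154,166): 12 bp
  [166,173): 7 bp
  [173,180): 7 bp
  [180,192): 12 bp
  [192,208): 16 bp
  [208,215): 7 bp

[3,3,3,7,7,7,7,8,9,9,10,11,12,12,12,12,12,12,13,14,16,16]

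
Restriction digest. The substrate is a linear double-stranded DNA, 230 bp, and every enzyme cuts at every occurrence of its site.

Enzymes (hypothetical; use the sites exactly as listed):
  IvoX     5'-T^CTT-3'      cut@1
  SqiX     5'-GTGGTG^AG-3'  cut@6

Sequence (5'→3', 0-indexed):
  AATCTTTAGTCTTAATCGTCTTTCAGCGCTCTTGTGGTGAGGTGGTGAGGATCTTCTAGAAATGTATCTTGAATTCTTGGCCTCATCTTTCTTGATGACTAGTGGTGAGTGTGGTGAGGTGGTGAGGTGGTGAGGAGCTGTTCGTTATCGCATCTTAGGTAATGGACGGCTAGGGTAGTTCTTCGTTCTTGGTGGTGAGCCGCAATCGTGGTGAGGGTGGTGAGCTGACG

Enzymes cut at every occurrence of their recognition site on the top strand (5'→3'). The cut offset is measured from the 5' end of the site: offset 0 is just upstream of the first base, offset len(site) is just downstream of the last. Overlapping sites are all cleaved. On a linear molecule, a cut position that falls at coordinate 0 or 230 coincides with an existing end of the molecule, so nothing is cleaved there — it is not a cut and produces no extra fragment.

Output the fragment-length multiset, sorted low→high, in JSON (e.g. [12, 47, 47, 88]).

[3,4,5,7,7,8,8,8,8,8,9,9,9,9,10,11,11,15,16,17,21,27]

Site scan:
  IvoX TCTT/1: at [2, 9, 18, 29, 51, 66, 74, 85, 89, 152, 179, 186] ⇒ [3, 10, 19, 30, 52, 67, 75, 86, 90, 153, 180, 187]
  SqiX GTGGTGAG/6: at [33, 41, 101, 110, 118, 126, 191, 207, 216] ⇒ [39, 47, 107, 116, 124, 132, 197, 213, 222]

All cut coordinates (distinct, sorted): [3, 10, 19, 30, 39, 47, 52, 67, 75, 86, 90, 107, 116, 124, 132, 153, 180, 187, 197, 213, 222]

Fragments:
  [0,3): 3 bp
  [3,10): 7 bp
  [10,19): 9 bp
  [19,30): 11 bp
  [30,39): 9 bp
  [39,47): 8 bp
  [47,52): 5 bp
  [52,67): 15 bp
  [67,75): 8 bp
  [75,86): 11 bp
  [86,90): 4 bp
  [90,107): 17 bp
  [107,116): 9 bp
  [116,124): 8 bp
  [124,132): 8 bp
  [132,153): 21 bp
  [153,180): 27 bp
  [180,187): 7 bp
  [187,197): 10 bp
  [197,213): 16 bp
  [213,222): 9 bp
  [222,230): 8 bp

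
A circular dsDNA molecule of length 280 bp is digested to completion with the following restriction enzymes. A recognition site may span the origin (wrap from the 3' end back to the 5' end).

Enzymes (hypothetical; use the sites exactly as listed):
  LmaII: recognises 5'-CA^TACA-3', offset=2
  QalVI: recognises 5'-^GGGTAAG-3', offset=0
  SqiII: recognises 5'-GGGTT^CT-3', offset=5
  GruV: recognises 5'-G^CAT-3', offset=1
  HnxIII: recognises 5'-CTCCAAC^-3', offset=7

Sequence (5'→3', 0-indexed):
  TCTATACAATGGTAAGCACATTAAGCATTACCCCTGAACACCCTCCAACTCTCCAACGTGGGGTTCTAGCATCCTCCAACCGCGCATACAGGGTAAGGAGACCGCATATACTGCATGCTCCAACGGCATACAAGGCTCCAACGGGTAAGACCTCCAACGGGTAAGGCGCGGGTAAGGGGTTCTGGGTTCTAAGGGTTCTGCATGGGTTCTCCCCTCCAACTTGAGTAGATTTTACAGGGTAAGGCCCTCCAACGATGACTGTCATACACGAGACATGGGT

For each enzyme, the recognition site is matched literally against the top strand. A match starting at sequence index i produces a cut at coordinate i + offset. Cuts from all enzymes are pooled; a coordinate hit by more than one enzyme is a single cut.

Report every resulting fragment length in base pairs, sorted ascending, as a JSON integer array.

Per-enzyme occurrences:
  LmaII (CATACA, off=2): starts [84, 126, 262] → cuts [86, 128, 264]
  QalVI (GGGTAAG, off=0): starts [90, 142, 158, 169, 236] → cuts [90, 142, 158, 169, 236]
  SqiII (GGGTTCT, off=5): starts [60, 176, 183, 192, 203, 276] → cuts [1, 65, 181, 188, 197, 208]
  GruV (GCAT, off=1): starts [24, 68, 83, 103, 112, 125, 199] → cuts [25, 69, 84, 104, 113, 126, 200]
  HnxIII (CTCCAAC, off=7): starts [42, 50, 73, 117, 135, 151, 213, 246] → cuts [49, 57, 80, 124, 142, 158, 220, 253]

Pooled cuts: [1, 25, 49, 57, 65, 69, 80, 84, 86, 90, 104, 113, 124, 126, 128, 142, 158, 169, 181, 188, 197, 200, 208, 220, 236, 253, 264]

Fragments:
  1→25: 24 bp
  25→49: 24 bp
  49→57: 8 bp
  57→65: 8 bp
  65→69: 4 bp
  69→80: 11 bp
  80→84: 4 bp
  84→86: 2 bp
  86→90: 4 bp
  90→104: 14 bp
  104→113: 9 bp
  113→124: 11 bp
  124→126: 2 bp
  126→128: 2 bp
  128→142: 14 bp
  142→158: 16 bp
  158→169: 11 bp
  169→181: 12 bp
  181→188: 7 bp
  188→197: 9 bp
  197→200: 3 bp
  200→208: 8 bp
  208→220: 12 bp
  220→236: 16 bp
  236→253: 17 bp
  253→264: 11 bp
  264→1 (wrap): 280-264+1 = 17 bp

[2,2,2,3,4,4,4,7,8,8,8,9,9,11,11,11,11,12,12,14,14,16,16,17,17,24,24]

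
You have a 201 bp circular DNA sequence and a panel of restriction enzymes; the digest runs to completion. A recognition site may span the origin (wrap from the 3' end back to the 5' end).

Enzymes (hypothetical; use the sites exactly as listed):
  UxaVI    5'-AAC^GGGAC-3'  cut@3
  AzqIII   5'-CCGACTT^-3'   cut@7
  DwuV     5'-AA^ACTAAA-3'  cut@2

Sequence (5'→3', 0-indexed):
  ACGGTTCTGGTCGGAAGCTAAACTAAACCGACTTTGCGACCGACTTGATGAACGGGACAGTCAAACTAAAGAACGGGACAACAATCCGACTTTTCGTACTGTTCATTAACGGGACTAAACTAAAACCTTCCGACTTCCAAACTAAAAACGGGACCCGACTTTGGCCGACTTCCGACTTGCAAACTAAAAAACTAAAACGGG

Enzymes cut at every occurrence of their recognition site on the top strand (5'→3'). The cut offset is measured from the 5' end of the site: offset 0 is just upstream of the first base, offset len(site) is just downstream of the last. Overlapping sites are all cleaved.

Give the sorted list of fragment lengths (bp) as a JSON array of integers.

[4,4,7,7,8,8,8,9,10,10,11,12,12,13,18,18,18,24]

Site scan:
  UxaVI AACGGGAC/3: at [50, 71, 107, 146, 195] ⇒ [53, 74, 110, 149, 198]
  AzqIII CCGACTT/7: at [27, 39, 85, 129, 154, 164, 171] ⇒ [34, 46, 92, 136, 161, 171, 178]
  DwuV AAACTAAA/2: at [19, 62, 116, 138, 180, 188] ⇒ [21, 64, 118, 140, 182, 190]

Pooled cuts: [21, 34, 46, 53, 64, 74, 92, 110, 118, 136, 140, 149, 161, 171, 178, 182, 190, 198]

Fragment lengths:
  21→34: 13 bp
  34→46: 12 bp
  46→53: 7 bp
  53→64: 11 bp
  64→74: 10 bp
  74→92: 18 bp
  92→110: 18 bp
  110→118: 8 bp
  118→136: 18 bp
  136→140: 4 bp
  140→149: 9 bp
  149→161: 12 bp
  161→171: 10 bp
  171→178: 7 bp
  178→182: 4 bp
  182→190: 8 bp
  190→198: 8 bp
  198→21 (wrap): 201-198+21 = 24 bp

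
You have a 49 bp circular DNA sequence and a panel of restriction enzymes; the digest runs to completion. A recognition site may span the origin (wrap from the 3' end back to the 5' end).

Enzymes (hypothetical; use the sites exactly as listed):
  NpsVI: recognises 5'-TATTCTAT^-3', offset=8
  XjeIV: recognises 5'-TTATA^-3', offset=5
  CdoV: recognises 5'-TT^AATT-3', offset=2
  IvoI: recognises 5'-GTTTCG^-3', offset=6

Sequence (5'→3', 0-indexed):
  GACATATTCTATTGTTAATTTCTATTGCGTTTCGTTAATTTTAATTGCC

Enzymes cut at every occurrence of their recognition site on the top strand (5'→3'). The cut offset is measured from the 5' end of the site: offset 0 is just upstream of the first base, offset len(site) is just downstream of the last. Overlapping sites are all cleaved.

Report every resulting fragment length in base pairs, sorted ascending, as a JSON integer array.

[2,4,6,18,19]

Scan for sites:
  NpsVI TATTCTAT/8: at [4] ⇒ [12]
  XjeIV (TTATA, off=5): no sites
  CdoV TTAATT/2: at [14, 34, 40] ⇒ [16, 36, 42]
  IvoI GTTTCG/6: at [28] ⇒ [34]

Pooled cuts: [12, 16, 34, 36, 42]

Fragments:
  12→16: 4 bp
  16→34: 18 bp
  34→36: 2 bp
  36→42: 6 bp
  42→12 (wrap): 49-42+12 = 19 bp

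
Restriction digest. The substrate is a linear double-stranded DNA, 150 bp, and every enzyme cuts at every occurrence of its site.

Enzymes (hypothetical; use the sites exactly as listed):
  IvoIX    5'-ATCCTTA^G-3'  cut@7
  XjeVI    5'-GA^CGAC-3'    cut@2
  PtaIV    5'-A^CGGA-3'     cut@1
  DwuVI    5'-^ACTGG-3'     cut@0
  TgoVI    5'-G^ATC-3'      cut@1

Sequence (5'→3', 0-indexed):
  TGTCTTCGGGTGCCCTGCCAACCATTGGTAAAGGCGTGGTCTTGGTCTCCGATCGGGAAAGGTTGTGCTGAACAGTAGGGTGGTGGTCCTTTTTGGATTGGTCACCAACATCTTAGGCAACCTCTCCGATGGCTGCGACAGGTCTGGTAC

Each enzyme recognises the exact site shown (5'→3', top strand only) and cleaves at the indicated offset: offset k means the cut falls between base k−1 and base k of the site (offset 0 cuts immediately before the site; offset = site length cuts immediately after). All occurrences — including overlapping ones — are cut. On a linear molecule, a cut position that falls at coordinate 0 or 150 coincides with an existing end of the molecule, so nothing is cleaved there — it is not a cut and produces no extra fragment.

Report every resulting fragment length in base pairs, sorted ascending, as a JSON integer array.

Per-enzyme occurrences:
  IvoIX (ATCCTTAG, off=7): no sites
  XjeVI (GACGAC, off=2): no sites
  PtaIV (ACGGA, off=1): no sites
  DwuVI (ACTGG, off=0): no sites
  TgoVI (GATC, off=1): starts [50] → cuts [51]

All cut coordinates (distinct, sorted): [51]

Fragment lengths:
  [0,51): 51 bp
  [51,150): 99 bp

[51,99]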